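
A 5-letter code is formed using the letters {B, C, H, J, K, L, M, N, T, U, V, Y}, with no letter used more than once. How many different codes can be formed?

95040

With no repetition, fill the 5 letters in order: 12 choices, then 11, down to 8.
12 × 11 × 10 × 9 × 8 = 95040.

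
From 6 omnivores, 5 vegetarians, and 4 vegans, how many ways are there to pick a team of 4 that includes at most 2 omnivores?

1170

Split by how many omnivores are chosen (0 through 2).
Sum: C(6,0)·C(9,4) + C(6,1)·C(9,3) + C(6,2)·C(9,2) = 126 + 504 + 540 = 1170.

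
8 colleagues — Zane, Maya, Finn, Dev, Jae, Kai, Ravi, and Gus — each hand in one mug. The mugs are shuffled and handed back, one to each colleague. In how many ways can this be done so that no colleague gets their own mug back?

Count assignments avoiding every fixed point. For any j of the 8 colleagues fixed to their own mug, the other 8−j can be arranged in (8−j)! ways.
By inclusion–exclusion this is Σ_{j=0}^{8} (−1)^j C(8,j)·(8−j)!.
Computing: 40320 − 40320 + 20160 − 6720 + 1680 − 336 + 56 − 8 + 1 = 14833.

14833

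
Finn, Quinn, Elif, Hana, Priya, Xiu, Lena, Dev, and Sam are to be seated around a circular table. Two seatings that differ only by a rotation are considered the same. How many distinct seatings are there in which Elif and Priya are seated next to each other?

10080

Treat {Elif, Priya} as one unit (2 internal orders) and seat the resulting 8 units around the table: (7)! circular arrangements.
So 2 × (7)! = 2 × 5040 = 10080.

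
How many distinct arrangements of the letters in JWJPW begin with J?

12

With the first slot taken by J, it remains to arrange the other 4 letters (WJPW).
Those 4 letters have W appearing twice, giving (4)!/(2!) = 12.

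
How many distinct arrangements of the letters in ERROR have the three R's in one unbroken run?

Treat the 3 copies of R as a single block. The multiset to arrange is then {RRR, E, O}, 3 items in all.
All 3 items are distinct, so there are (3)! = 6 arrangements.

6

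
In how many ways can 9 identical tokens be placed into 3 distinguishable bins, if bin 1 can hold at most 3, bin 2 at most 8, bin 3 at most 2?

11

By stars and bars, unrestricted non-negative solutions to x_1+…+x_3 = 9 number C(9+2,2) = 55.
Subtract solutions that violate a single cap (substitute x_i' = x_i − (cap_i+1)): x_1 ≥ 4 gives C(7,2) = 21; x_2 ≥ 9 gives C(2,2) = 1; x_3 ≥ 3 gives C(8,2) = 28. Together 50.
Add back pairs where two caps are both exceeded: 0 + 6 + 0 = 6.
By inclusion–exclusion the count is 55 − 50 + 6 = 11.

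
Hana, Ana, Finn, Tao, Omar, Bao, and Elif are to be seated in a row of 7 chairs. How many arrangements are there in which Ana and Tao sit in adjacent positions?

Treat {Ana, Tao} as a single unit. There are 6 units to order, and the pair itself can be ordered 2 ways.
That gives 2 × 6! = 2 × 720 = 1440.

1440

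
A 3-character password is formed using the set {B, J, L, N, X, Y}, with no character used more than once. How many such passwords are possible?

120

With no repetition, fill the 3 characters in order: 6 choices, then 5, down to 4.
That product is 6 × 5 × 4 = 120.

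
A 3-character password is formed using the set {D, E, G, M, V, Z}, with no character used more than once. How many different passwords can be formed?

With no repetition, fill the 3 characters in order: 6 choices, then 5, down to 4.
That product is 6 × 5 × 4 = 120.

120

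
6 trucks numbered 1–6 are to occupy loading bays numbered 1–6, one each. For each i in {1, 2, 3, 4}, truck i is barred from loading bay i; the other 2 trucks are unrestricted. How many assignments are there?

362

Let Aᵢ (for 1 ≤ i ≤ 4) be the placements that put truck i in its forbidden loading bay. Any j of these fix j positions, leaving (6−j)! ways to fill the rest, and there are C(4,j) ways to pick which j.
By inclusion–exclusion, the number of valid placements is Σ_{j=0}^{4} (−1)^j C(4,j)·(6−j)!.
Computing: 720 − 480 + 144 − 24 + 2 = 362.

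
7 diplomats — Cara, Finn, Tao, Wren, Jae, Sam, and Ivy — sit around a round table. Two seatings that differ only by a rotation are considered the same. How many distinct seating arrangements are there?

Seat Cara anywhere (absorbing the rotational symmetry), then permute the other 6: (6)! = 720.

720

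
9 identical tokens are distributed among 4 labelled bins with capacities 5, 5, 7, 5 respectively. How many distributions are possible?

156

Ignoring the caps, the number of non-negative solutions to x_1+…+x_4 = 9 is C(12,3) = 220.
Subtract solutions that violate a single cap (substitute x_i' = x_i − (cap_i+1)): x_1 ≥ 6 gives C(6,3) = 20; x_2 ≥ 6 gives C(6,3) = 20; x_3 ≥ 8 gives C(4,3) = 4; x_4 ≥ 6 gives C(6,3) = 20. Together 64.
No two caps can be exceeded simultaneously, so the pair terms are all 0.
By inclusion–exclusion the count is 220 − 64 + 0 = 156.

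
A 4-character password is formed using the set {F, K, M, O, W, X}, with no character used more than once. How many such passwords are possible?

Choose and order 4 of the 6 symbols: the first character has 6 options, the next 5, then 4, 3.
That product is 6 × 5 × 4 × 3 = 360.

360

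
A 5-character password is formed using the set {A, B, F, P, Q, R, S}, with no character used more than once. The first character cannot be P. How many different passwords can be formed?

2160

The first character has 7−1 = 6 choices (anything except P).
The remaining 4 characters are filled from the other 6 symbols without repetition: 6 × 5 × 4 × 3 = 360.
Total: 6 × 360 = 2160.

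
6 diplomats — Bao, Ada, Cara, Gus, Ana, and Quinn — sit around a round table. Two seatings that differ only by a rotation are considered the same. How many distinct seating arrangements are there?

Around a circle, 6 distinct people have 6!/6 = (5)! = 120 rotationally distinct seatings.

120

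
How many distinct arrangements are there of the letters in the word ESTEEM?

120

The 6 letters of ESTEEM have repeats: E appearing 3 times.
The number of distinct arrangements is 6!/(3!) = 720/6 = 120.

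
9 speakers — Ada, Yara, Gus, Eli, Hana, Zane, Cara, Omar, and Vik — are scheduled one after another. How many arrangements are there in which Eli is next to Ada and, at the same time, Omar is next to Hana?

20160

Treat {Eli,Ada} as one block (2 orders) and {Omar,Hana} as another (2 orders).
That leaves 7 units to arrange: 2 × 2 × 7! = 4 × 5040 = 20160.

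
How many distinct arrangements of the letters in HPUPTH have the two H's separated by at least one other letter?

There are 6!/(2!·2!) = 180 arrangements of HPUPTH in total.
If the two H's are adjacent, glue them into one block, leaving 5 items to arrange: (5)!/(2!) = 60 ways.
Hence 180 − 60 = 120.

120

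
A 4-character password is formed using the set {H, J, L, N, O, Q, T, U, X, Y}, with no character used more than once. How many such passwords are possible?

5040

This is a permutation of 4 out of 10: P(10,4) = 10!/6!.
10 × 9 × 8 × 7 = 5040.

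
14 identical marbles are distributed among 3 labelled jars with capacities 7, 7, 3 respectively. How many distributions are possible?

By stars and bars, unrestricted non-negative solutions to x_1+…+x_3 = 14 number C(14+2,2) = 120.
Subtract solutions that violate a single cap (substitute x_i' = x_i − (cap_i+1)): x_1 ≥ 8 gives C(8,2) = 28; x_2 ≥ 8 gives C(8,2) = 28; x_3 ≥ 4 gives C(12,2) = 66. Together 122.
Add back pairs where two caps are both exceeded: 0 + 6 + 6 = 12.
By inclusion–exclusion the count is 120 − 122 + 12 = 10.

10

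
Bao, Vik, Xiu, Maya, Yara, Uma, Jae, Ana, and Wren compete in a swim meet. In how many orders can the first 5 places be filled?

15120

There are 9 choices for 1st place, 8 for 2nd, and so on down to 5 for position 5.
That gives 9 × 8 × 7 × 6 × 5 = 15120.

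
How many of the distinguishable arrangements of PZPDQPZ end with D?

Fix D in the last position and arrange the remaining 6 letters.
Those 6 letters have P appearing 3 times and Z appearing twice, giving (6)!/(3!·2!) = 60.

60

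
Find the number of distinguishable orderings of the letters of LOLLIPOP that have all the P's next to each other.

420

Treat the 2 copies of P as a single block. The multiset to arrange is then {PP, I, L, L, L, O, O}, 7 items in all.
That gives (7)!/(3!·2!) = 420 arrangements.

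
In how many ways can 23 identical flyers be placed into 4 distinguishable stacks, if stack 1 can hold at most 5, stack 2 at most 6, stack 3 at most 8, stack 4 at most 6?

Without the upper bounds there are C(26,3) = 2600 ways to split 23 among 4 stacks.
Subtract solutions that violate a single cap (substitute x_i' = x_i − (cap_i+1)): x_1 ≥ 6 gives C(20,3) = 1140; x_2 ≥ 7 gives C(19,3) = 969; x_3 ≥ 9 gives C(17,3) = 680; x_4 ≥ 7 gives C(19,3) = 969. Together 3758.
Add back pairs where two caps are both exceeded: 286 + 165 + 286 + 120 + 220 + 120 = 1197.
Subtract triples: 4 + 20 + 4 + 1 = 29.
By inclusion–exclusion the count is 2600 − 3758 + 1197 − 29 = 10.

10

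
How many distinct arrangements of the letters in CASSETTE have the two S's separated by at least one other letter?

3780

There are 8!/(2!·2!·2!) = 5040 arrangements of CASSETTE in total.
Arrangements with the S's together: treat SS as one letter, giving (7)!/(2!·2!) = 1260.
Subtracting, 5040 − 1260 = 3780 arrangements keep the S's apart.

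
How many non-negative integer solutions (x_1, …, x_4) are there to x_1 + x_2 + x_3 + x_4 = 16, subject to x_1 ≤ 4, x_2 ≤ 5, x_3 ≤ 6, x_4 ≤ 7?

Without the upper bounds there are C(19,3) = 969 ways to split 16 among 4 variables.
Subtract solutions that violate a single cap (substitute x_i' = x_i − (cap_i+1)): x_1 ≥ 5 gives C(14,3) = 364; x_2 ≥ 6 gives C(13,3) = 286; x_3 ≥ 7 gives C(12,3) = 220; x_4 ≥ 8 gives C(11,3) = 165. Together 1035.
Add back pairs where two caps are both exceeded: 56 + 35 + 20 + 20 + 10 + 4 = 145.
By inclusion–exclusion the count is 969 − 1035 + 145 = 79.

79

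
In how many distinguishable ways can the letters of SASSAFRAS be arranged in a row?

2520

Letter multiplicities in SASSAFRAS: A×3, F×1, R×1, S×4.
The number of distinct arrangements is 9!/(4!·3!) = 362880/144 = 2520.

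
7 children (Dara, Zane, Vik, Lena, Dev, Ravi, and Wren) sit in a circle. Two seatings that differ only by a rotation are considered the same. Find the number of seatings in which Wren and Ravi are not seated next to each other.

480

Without the restriction there are (6)! = 720 seatings.
Those with Wren next to Ravi: fuse the pair into one unit and seat 6 units around a circle — 2·(5)! = 240.
Subtracting, 720 − 240 = 480.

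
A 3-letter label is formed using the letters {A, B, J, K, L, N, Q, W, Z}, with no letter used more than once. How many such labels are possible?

504

Choose and order 3 of the 9 symbols: the first letter has 9 options, the next 8, then 7.
9 × 8 × 7 = 504.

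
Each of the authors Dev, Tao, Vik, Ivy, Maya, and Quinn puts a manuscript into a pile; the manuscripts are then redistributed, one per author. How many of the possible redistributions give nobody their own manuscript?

265

Count assignments avoiding every fixed point. For any j of the 6 authors fixed to their own manuscript, the other 6−j can be arranged in (6−j)! ways.
By inclusion–exclusion this is Σ_{j=0}^{6} (−1)^j C(6,j)·(6−j)!.
Computing: 720 − 720 + 360 − 120 + 30 − 6 + 1 = 265.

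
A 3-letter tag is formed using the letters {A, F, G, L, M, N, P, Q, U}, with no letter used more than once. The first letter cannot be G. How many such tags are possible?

448

The first letter has 9−1 = 8 choices (anything except G).
The remaining 2 letters are filled from the other 8 symbols without repetition: 8 × 7 = 56.
Total: 8 × 56 = 448.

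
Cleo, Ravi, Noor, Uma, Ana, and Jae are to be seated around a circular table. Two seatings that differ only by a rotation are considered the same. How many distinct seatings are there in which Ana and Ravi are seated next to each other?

48

Treat {Ana, Ravi} as one unit (2 internal orders) and seat the resulting 5 units around the table: (4)! circular arrangements.
So 2 × (4)! = 2 × 24 = 48.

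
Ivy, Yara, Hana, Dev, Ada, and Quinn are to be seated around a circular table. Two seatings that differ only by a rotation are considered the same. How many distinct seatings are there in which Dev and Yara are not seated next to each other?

All circular seatings of 6 people number (5)! = 120.
Those with Dev next to Yara: fuse the pair into one unit and seat 5 units around a circle — 2·(4)! = 48.
Subtracting, 120 − 48 = 72.

72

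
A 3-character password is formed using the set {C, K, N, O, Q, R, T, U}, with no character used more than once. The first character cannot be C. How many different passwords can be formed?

The first character has 8−1 = 7 choices (anything except C).
The remaining 2 characters are filled from the other 7 symbols without repetition: 7 × 6 = 42.
Total: 7 × 42 = 294.

294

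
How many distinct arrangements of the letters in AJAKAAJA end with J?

With the last slot taken by J, it remains to arrange the other 7 letters (AAKAAJA).
Those 7 letters have A appearing 5 times, giving (7)!/(5!) = 42.

42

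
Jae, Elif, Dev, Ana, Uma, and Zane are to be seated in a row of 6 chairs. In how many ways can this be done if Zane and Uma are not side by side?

Of the 6! = 720 arrangements, those with Zane and Uma adjacent number 2 × 5! = 240 (treat the pair as a block with 2 internal orders).
So 720 − 240 = 480 arrangements keep them apart.

480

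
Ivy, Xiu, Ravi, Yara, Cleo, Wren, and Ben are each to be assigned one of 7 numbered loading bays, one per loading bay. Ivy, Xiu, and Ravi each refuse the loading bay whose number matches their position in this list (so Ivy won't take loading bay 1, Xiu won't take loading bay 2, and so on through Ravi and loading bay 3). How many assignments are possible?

3216

Let Aᵢ (for i ∈ {1, 2, 3}) be the placements that put person i in their forbidden loading bay. Any j of these fix j positions, leaving (7−j)! ways to fill the rest, and there are C(3,j) ways to pick which j.
By inclusion–exclusion, the number of valid placements is Σ_{j=0}^{3} (−1)^j C(3,j)·(7−j)!.
Computing: 5040 − 2160 + 360 − 24 = 3216.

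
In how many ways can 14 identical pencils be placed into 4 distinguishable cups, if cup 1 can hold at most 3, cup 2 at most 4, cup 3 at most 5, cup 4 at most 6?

Ignoring the caps, the number of non-negative solutions to x_1+…+x_4 = 14 is C(17,3) = 680.
Subtract solutions that violate a single cap (substitute x_i' = x_i − (cap_i+1)): x_1 ≥ 4 gives C(13,3) = 286; x_2 ≥ 5 gives C(12,3) = 220; x_3 ≥ 6 gives C(11,3) = 165; x_4 ≥ 7 gives C(10,3) = 120. Together 791.
Add back pairs where two caps are both exceeded: 56 + 35 + 20 + 20 + 10 + 4 = 145.
By inclusion–exclusion the count is 680 − 791 + 145 = 34.

34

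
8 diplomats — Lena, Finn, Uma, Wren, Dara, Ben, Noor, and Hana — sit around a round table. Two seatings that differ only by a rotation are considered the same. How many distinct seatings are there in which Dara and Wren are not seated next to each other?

3600

Without the restriction there are (7)! = 5040 seatings.
Those with Dara next to Wren: fuse the pair into one unit and seat 7 units around a circle — 2·(6)! = 1440.
Subtracting, 5040 − 1440 = 3600.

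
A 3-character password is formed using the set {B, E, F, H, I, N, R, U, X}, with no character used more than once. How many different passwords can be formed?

504

With no repetition, fill the 3 characters in order: 9 choices, then 8, down to 7.
9 × 8 × 7 = 504.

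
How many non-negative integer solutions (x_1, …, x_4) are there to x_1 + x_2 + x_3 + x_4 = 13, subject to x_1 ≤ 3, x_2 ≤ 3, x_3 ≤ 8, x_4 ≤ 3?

32

Without the upper bounds there are C(16,3) = 560 ways to split 13 among 4 variables.
Subtract solutions that violate a single cap (substitute x_i' = x_i − (cap_i+1)): x_1 ≥ 4 gives C(12,3) = 220; x_2 ≥ 4 gives C(12,3) = 220; x_3 ≥ 9 gives C(7,3) = 35; x_4 ≥ 4 gives C(12,3) = 220. Together 695.
Add back pairs where two caps are both exceeded: 56 + 1 + 56 + 1 + 56 + 1 = 171.
Subtract triples: 0 + 4 + 0 + 0 = 4.
By inclusion–exclusion the count is 560 − 695 + 171 − 4 = 32.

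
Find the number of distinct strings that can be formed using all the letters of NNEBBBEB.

420

NNEBBBEB has 8 letters with B appearing 4 times, E appearing twice, and N appearing twice.
So there are 8! / (4!·2!·2!) = 420 distinguishable arrangements.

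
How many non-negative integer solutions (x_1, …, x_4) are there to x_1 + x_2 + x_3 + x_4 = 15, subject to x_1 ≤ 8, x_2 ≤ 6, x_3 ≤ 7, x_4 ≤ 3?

Without the upper bounds there are C(18,3) = 816 ways to split 15 among 4 variables.
Subtract solutions that violate a single cap (substitute x_i' = x_i − (cap_i+1)): x_1 ≥ 9 gives C(9,3) = 84; x_2 ≥ 7 gives C(11,3) = 165; x_3 ≥ 8 gives C(10,3) = 120; x_4 ≥ 4 gives C(14,3) = 364. Together 733.
Add back pairs where two caps are both exceeded: 0 + 0 + 10 + 1 + 35 + 20 = 66.
By inclusion–exclusion the count is 816 − 733 + 66 = 149.

149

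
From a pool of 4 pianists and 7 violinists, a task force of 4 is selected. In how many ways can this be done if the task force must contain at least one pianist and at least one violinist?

294

Total 4-person selections from all 11: C(11,4) = 330.
Selections missing a whole group: no pianists → C(7,4) = 35; no violinists → C(4,4) = 1.
Both groups omitted at once is impossible, so 330 − 36 = 294.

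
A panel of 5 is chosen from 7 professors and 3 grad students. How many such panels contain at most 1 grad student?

Split by how many grad students are chosen (0 through 1).
Sum: C(3,0)·C(7,5) + C(3,1)·C(7,4) = 21 + 105 = 126.

126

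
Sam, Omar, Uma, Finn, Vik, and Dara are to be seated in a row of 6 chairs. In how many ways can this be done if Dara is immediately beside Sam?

Place the 4 others and the Dara-Sam pair as 5 objects in a line; the pair has 2 internal arrangements.
So the count is 2·(5)! = 240.

240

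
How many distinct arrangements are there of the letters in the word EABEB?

Letter multiplicities in EABEB: A×1, B×2, E×2.
So there are 5! / (2!·2!) = 30 distinguishable arrangements.

30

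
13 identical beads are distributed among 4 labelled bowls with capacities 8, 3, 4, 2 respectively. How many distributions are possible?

30

Ignoring the caps, the number of non-negative solutions to x_1+…+x_4 = 13 is C(16,3) = 560.
Subtract solutions that violate a single cap (substitute x_i' = x_i − (cap_i+1)): x_1 ≥ 9 gives C(7,3) = 35; x_2 ≥ 4 gives C(12,3) = 220; x_3 ≥ 5 gives C(11,3) = 165; x_4 ≥ 3 gives C(13,3) = 286. Together 706.
Add back pairs where two caps are both exceeded: 1 + 0 + 4 + 35 + 84 + 56 = 180.
Subtract triples: 0 + 0 + 0 + 4 = 4.
By inclusion–exclusion the count is 560 − 706 + 180 − 4 = 30.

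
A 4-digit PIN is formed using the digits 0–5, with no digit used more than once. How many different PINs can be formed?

360

With no repetition, fill the 4 digits in order: 6 choices, then 5, down to 3.
6 × 5 × 4 × 3 = 360.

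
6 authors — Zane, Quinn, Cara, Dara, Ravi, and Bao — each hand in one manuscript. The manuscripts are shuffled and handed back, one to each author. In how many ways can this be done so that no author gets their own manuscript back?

This is the derangement count D_6: permutations of 6 items with no fixed point.
By inclusion–exclusion this is Σ_{j=0}^{6} (−1)^j C(6,j)·(6−j)!.
Computing: 720 − 720 + 360 − 120 + 30 − 6 + 1 = 265.

265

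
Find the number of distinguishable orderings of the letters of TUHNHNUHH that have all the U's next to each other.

840

Treat the 2 copies of U as a single block. The multiset to arrange is then {UU, H, H, H, H, N, N, T}, 8 items in all.
That gives (8)!/(4!·2!) = 840 arrangements.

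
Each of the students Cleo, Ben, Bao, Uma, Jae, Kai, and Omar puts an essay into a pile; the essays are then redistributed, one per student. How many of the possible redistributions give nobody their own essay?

Count assignments avoiding every fixed point. For any j of the 7 students fixed to their own essay, the other 7−j can be arranged in (7−j)! ways.
By inclusion–exclusion this is Σ_{j=0}^{7} (−1)^j C(7,j)·(7−j)!.
Computing: 5040 − 5040 + 2520 − 840 + 210 − 42 + 7 − 1 = 1854.

1854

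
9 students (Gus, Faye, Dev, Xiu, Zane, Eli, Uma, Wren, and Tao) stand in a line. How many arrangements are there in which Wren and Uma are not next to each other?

Of the 9! = 362880 arrangements, those with Wren and Uma adjacent number 2 × 8! = 80640 (treat the pair as a block with 2 internal orders).
So 362880 − 80640 = 282240 arrangements keep them apart.

282240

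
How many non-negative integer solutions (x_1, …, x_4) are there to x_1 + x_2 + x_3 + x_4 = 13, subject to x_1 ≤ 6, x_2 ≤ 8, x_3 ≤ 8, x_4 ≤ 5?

Without the upper bounds there are C(16,3) = 560 ways to split 13 among 4 variables.
Subtract solutions that violate a single cap (substitute x_i' = x_i − (cap_i+1)): x_1 ≥ 7 gives C(9,3) = 84; x_2 ≥ 9 gives C(7,3) = 35; x_3 ≥ 9 gives C(7,3) = 35; x_4 ≥ 6 gives C(10,3) = 120. Together 274.
Add back pairs where two caps are both exceeded: 0 + 0 + 1 + 0 + 0 + 0 = 1.
By inclusion–exclusion the count is 560 − 274 + 1 = 287.

287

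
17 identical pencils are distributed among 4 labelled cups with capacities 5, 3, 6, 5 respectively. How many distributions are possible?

By stars and bars, unrestricted non-negative solutions to x_1+…+x_4 = 17 number C(17+3,3) = 1140.
Subtract solutions that violate a single cap (substitute x_i' = x_i − (cap_i+1)): x_1 ≥ 6 gives C(14,3) = 364; x_2 ≥ 4 gives C(16,3) = 560; x_3 ≥ 7 gives C(13,3) = 286; x_4 ≥ 6 gives C(14,3) = 364. Together 1574.
Add back pairs where two caps are both exceeded: 120 + 35 + 56 + 84 + 120 + 35 = 450.
Subtract triples: 1 + 4 + 0 + 1 = 6.
By inclusion–exclusion the count is 1140 − 1574 + 450 − 6 = 10.

10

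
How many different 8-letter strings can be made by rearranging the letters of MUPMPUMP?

The 8 letters of MUPMPUMP have repeats: M appearing 3 times, P appearing 3 times, and U appearing twice.
So there are 8! / (3!·3!·2!) = 560 distinguishable arrangements.

560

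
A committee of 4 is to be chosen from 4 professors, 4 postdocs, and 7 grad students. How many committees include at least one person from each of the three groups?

Unrestricted: C(15,4) = 1365 ways to pick any 4 of the 15.
Subtract selections that omit an entire group: no professors → C(11,4) = 330; no postdocs → C(11,4) = 330; no grad students → C(8,4) = 70.
Add back selections omitting two groups (i.e. drawn from a single group): C(4,4) + C(4,4) + C(7,4) = 37.
By inclusion–exclusion: 1365 − 730 + 37 = 672.

672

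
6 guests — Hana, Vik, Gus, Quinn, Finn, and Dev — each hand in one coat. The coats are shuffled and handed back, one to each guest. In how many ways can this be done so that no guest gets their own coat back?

Let Aᵢ be the assignments in which guest i gets their own coat. We want the size of the complement of A₁∪…∪A_6.
By inclusion–exclusion this is Σ_{j=0}^{6} (−1)^j C(6,j)·(6−j)!.
Computing: 720 − 720 + 360 − 120 + 30 − 6 + 1 = 265.

265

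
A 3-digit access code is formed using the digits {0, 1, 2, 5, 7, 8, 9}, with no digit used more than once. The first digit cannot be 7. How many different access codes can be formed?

180

The first digit has 7−1 = 6 choices (anything except 7).
The remaining 2 digits are filled from the other 6 symbols without repetition: 6 × 5 = 30.
Total: 6 × 30 = 180.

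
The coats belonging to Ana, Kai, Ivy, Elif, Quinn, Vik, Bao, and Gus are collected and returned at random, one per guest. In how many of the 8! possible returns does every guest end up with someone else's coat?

Let Aᵢ be the assignments in which guest i gets their own coat. We want the size of the complement of A₁∪…∪A_8.
By inclusion–exclusion this is Σ_{j=0}^{8} (−1)^j C(8,j)·(8−j)!.
Computing: 40320 − 40320 + 20160 − 6720 + 1680 − 336 + 56 − 8 + 1 = 14833.

14833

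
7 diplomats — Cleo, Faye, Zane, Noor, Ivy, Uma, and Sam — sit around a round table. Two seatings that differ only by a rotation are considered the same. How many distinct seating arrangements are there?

720

Seat Cleo anywhere (absorbing the rotational symmetry), then permute the other 6: (6)! = 720.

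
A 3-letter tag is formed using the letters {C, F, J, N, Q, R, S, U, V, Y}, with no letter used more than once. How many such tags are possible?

720

This is a permutation of 3 out of 10: P(10,3) = 10!/7!.
10 × 9 × 8 = 720.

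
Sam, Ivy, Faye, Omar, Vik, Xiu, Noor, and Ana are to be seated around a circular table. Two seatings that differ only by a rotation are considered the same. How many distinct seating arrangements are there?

Fix one person's seat to break rotational symmetry; the remaining 7 people can be arranged in (7)! = 5040 ways.

5040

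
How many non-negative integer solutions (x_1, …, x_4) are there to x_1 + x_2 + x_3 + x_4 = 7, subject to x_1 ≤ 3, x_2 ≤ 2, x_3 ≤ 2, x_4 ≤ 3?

Ignoring the caps, the number of non-negative solutions to x_1+…+x_4 = 7 is C(10,3) = 120.
Subtract solutions that violate a single cap (substitute x_i' = x_i − (cap_i+1)): x_1 ≥ 4 gives C(6,3) = 20; x_2 ≥ 3 gives C(7,3) = 35; x_3 ≥ 3 gives C(7,3) = 35; x_4 ≥ 4 gives C(6,3) = 20. Together 110.
Add back pairs where two caps are both exceeded: 1 + 1 + 0 + 4 + 1 + 1 = 8.
By inclusion–exclusion the count is 120 − 110 + 8 = 18.

18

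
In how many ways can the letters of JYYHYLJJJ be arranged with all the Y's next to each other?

Treat the 3 copies of Y as a single block. The multiset to arrange is then {YYY, H, J, J, J, J, L}, 7 items in all.
That gives (7)!/(4!) = 210 arrangements.

210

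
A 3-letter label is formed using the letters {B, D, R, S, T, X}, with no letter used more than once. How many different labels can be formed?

Choose and order 3 of the 6 symbols: the first letter has 6 options, the next 5, then 4.
That product is 6 × 5 × 4 = 120.

120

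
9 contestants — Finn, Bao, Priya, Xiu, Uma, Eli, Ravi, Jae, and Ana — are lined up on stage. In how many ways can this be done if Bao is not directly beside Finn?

Of the 9! = 362880 arrangements, those with Bao and Finn adjacent number 2 × 8! = 80640 (treat the pair as a block with 2 internal orders).
So 362880 − 80640 = 282240 arrangements keep them apart.

282240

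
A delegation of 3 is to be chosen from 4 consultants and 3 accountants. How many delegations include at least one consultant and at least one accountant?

Unrestricted: C(7,3) = 35 ways to pick any 3 of the 7.
Subtract selections that omit an entire group: no consultants → C(3,3) = 1; no accountants → C(4,3) = 4.
Both groups omitted at once is impossible, so 35 − 5 = 30.

30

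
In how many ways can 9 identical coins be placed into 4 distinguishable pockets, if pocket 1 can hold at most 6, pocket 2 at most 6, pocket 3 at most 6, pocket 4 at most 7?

186

Ignoring the caps, the number of non-negative solutions to x_1+…+x_4 = 9 is C(12,3) = 220.
Subtract solutions that violate a single cap (substitute x_i' = x_i − (cap_i+1)): x_1 ≥ 7 gives C(5,3) = 10; x_2 ≥ 7 gives C(5,3) = 10; x_3 ≥ 7 gives C(5,3) = 10; x_4 ≥ 8 gives C(4,3) = 4. Together 34.
No two caps can be exceeded simultaneously, so the pair terms are all 0.
By inclusion–exclusion the count is 220 − 34 + 0 = 186.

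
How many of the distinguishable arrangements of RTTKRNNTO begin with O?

1680

Fix O in the first position and arrange the remaining 8 letters.
Those 8 letters have N appearing twice, R appearing twice, and T appearing 3 times, giving (8)!/(3!·2!·2!) = 1680.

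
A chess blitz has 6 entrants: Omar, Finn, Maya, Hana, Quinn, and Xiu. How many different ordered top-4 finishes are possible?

360

This is an ordered selection of 4 from 6: P(6,4).
That gives 6 × 5 × 4 × 3 = 360.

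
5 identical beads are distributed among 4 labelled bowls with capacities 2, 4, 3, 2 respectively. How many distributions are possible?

31

Ignoring the caps, the number of non-negative solutions to x_1+…+x_4 = 5 is C(8,3) = 56.
Subtract solutions that violate a single cap (substitute x_i' = x_i − (cap_i+1)): x_1 ≥ 3 gives C(5,3) = 10; x_2 ≥ 5 gives C(3,3) = 1; x_3 ≥ 4 gives C(4,3) = 4; x_4 ≥ 3 gives C(5,3) = 10. Together 25.
No two caps can be exceeded simultaneously, so the pair terms are all 0.
By inclusion–exclusion the count is 56 − 25 + 0 = 31.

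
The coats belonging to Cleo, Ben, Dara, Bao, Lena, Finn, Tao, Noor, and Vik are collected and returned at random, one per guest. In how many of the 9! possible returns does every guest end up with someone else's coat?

This is the derangement count D_9: permutations of 9 items with no fixed point.
By inclusion–exclusion this is Σ_{j=0}^{9} (−1)^j C(9,j)·(9−j)!.
Computing: 362880 − 362880 + 181440 − 60480 + 15120 − 3024 + 504 − 72 + 9 − 1 = 133496.

133496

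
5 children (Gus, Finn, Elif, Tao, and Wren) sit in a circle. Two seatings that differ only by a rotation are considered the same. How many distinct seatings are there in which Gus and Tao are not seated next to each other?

12

Without the restriction there are (4)! = 24 seatings.
Those with Gus next to Tao: fuse the pair into one unit and seat 4 units around a circle — 2·(3)! = 12.
Subtracting, 24 − 12 = 12.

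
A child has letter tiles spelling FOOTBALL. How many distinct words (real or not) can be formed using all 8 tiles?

10080

Letter multiplicities in FOOTBALL: A×1, B×1, F×1, L×2, O×2, T×1.
So there are 8! / (2!·2!) = 10080 distinguishable arrangements.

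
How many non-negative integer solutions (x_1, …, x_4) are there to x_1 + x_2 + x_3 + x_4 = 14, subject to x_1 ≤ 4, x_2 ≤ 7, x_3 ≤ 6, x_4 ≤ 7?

By stars and bars, unrestricted non-negative solutions to x_1+…+x_4 = 14 number C(14+3,3) = 680.
Subtract solutions that violate a single cap (substitute x_i' = x_i − (cap_i+1)): x_1 ≥ 5 gives C(12,3) = 220; x_2 ≥ 8 gives C(9,3) = 84; x_3 ≥ 7 gives C(10,3) = 120; x_4 ≥ 8 gives C(9,3) = 84. Together 508.
Add back pairs where two caps are both exceeded: 4 + 10 + 4 + 0 + 0 + 0 = 18.
By inclusion–exclusion the count is 680 − 508 + 18 = 190.

190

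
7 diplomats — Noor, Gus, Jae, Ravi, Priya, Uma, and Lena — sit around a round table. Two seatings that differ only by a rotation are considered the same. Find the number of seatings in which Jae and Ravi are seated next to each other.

240

Glue Jae and Ravi into a block (2 internal orders). Seating 6 units around a circle gives (5)! arrangements.
So 2 × (5)! = 2 × 120 = 240.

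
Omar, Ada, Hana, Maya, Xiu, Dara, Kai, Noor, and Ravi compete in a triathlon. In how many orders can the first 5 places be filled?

15120

This is an ordered selection of 5 from 9: P(9,5).
That gives 9 × 8 × 7 × 6 × 5 = 15120.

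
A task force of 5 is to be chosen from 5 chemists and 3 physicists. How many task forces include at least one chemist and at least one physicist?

With no constraint there are C(8,5) = 56 possible selections.
Selections missing a whole group: no chemists → C(3,5) = 0; no physicists → C(5,5) = 1.
Both groups omitted at once is impossible, so 56 − 1 = 55.

55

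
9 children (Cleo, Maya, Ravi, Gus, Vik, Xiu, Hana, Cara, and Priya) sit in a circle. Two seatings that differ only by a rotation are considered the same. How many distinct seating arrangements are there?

Around a circle, 9 distinct people have 9!/9 = (8)! = 40320 rotationally distinct seatings.

40320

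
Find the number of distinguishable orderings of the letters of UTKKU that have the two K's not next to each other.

There are 5!/(2!·2!) = 30 arrangements of UTKKU in total.
Arrangements with the K's together: treat KK as one letter, giving (4)!/(2!) = 12.
Subtracting, 30 − 12 = 18 arrangements keep the K's apart.

18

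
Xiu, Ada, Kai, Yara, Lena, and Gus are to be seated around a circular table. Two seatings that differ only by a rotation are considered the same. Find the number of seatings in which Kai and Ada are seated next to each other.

Glue Kai and Ada into a block (2 internal orders). Seating 5 units around a circle gives (4)! arrangements.
So 2 × (4)! = 2 × 24 = 48.

48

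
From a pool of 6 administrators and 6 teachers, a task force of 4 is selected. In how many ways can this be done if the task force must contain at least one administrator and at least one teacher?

Unrestricted: C(12,4) = 495 ways to pick any 4 of the 12.
Selections missing a whole group: no administrators → C(6,4) = 15; no teachers → C(6,4) = 15.
Both groups omitted at once is impossible, so 495 − 30 = 465.

465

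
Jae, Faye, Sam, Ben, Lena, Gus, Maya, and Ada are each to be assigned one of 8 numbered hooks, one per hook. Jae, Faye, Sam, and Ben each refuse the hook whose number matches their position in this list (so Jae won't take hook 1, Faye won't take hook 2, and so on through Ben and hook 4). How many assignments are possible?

Let Aᵢ (for 1 ≤ i ≤ 4) be the placements that put person i in their forbidden hook. Any j of these fix j positions, leaving (8−j)! ways to fill the rest, and there are C(4,j) ways to pick which j.
By inclusion–exclusion, the number of valid placements is Σ_{j=0}^{4} (−1)^j C(4,j)·(8−j)!.
Computing: 40320 − 20160 + 4320 − 480 + 24 = 24024.

24024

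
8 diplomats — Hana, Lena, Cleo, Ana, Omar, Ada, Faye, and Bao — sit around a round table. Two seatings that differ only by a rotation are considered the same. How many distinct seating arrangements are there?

5040

Fix one person's seat to break rotational symmetry; the remaining 7 people can be arranged in (7)! = 5040 ways.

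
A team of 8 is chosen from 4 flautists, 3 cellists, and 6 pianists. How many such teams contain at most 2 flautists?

657

Split by how many flautists are chosen (0 through 2).
Sum: C(4,0)·C(9,8) + C(4,1)·C(9,7) + C(4,2)·C(9,6) = 9 + 144 + 504 = 657.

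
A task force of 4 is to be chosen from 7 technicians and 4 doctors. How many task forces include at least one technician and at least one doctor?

Total 4-person selections from all 11: C(11,4) = 330.
Selections missing a whole group: no technicians → C(4,4) = 1; no doctors → C(7,4) = 35.
Both groups omitted at once is impossible, so 330 − 36 = 294.

294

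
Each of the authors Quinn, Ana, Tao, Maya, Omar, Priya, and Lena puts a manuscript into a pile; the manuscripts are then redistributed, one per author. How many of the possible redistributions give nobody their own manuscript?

Count assignments avoiding every fixed point. For any j of the 7 authors fixed to their own manuscript, the other 7−j can be arranged in (7−j)! ways.
By inclusion–exclusion this is Σ_{j=0}^{7} (−1)^j C(7,j)·(7−j)!.
Computing: 5040 − 5040 + 2520 − 840 + 210 − 42 + 7 − 1 = 1854.

1854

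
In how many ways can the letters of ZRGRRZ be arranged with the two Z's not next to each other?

There are 6!/(3!·2!) = 60 arrangements of ZRGRRZ in total.
If the two Z's are adjacent, glue them into one block, leaving 5 items to arrange: (5)!/(3!) = 20 ways.
Subtracting, 60 − 20 = 40 arrangements keep the Z's apart.

40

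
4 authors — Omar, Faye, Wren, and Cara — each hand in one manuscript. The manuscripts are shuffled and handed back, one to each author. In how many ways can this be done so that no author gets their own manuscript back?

Let Aᵢ be the assignments in which author i gets their own manuscript. We want the size of the complement of A₁∪…∪A_4.
By inclusion–exclusion this is Σ_{j=0}^{4} (−1)^j C(4,j)·(4−j)!.
Computing: 24 − 24 + 12 − 4 + 1 = 9.

9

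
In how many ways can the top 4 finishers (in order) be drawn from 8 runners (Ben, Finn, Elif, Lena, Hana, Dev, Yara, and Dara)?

This is an ordered selection of 4 from 8: P(8,4).
That gives 8 × 7 × 6 × 5 = 1680.

1680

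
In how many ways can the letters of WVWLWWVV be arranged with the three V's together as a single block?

30

Treat the 3 copies of V as a single block. The multiset to arrange is then {VVV, L, W, W, W, W}, 6 items in all.
That gives (6)!/(4!) = 30 arrangements.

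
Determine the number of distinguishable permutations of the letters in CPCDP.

CPCDP has 5 letters with C appearing twice and P appearing twice.
The number of distinct arrangements is 5!/(2!·2!) = 120/4 = 30.

30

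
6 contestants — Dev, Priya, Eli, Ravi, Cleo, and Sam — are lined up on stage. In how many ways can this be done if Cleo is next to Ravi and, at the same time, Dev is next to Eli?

Treat {Cleo,Ravi} as one block (2 orders) and {Dev,Eli} as another (2 orders).
That leaves 4 units to arrange: 2 × 2 × 4! = 4 × 24 = 96.

96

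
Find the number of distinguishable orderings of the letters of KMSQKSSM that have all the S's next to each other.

180

Treat the 3 copies of S as a single block. The multiset to arrange is then {SSS, K, K, M, M, Q}, 6 items in all.
That gives (6)!/(2!·2!) = 180 arrangements.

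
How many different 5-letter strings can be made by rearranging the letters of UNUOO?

Letter multiplicities in UNUOO: N×1, O×2, U×2.
So there are 5! / (2!·2!) = 30 distinguishable arrangements.

30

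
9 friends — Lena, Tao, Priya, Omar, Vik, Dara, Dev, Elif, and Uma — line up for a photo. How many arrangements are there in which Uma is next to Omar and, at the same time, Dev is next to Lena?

20160

Treat {Uma,Omar} as one block (2 orders) and {Dev,Lena} as another (2 orders).
That leaves 7 units to arrange: 2 × 2 × 7! = 4 × 5040 = 20160.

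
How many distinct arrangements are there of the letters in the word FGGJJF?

FGGJJF has 6 letters with F appearing twice, G appearing twice, and J appearing twice.
Dividing 6! = 720 by 2!·2!·2! = 8 for the repeated letters gives 90.

90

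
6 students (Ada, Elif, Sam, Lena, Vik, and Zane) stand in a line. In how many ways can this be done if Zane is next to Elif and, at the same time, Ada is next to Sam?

96

Treat {Zane,Elif} as one block (2 orders) and {Ada,Sam} as another (2 orders).
That leaves 4 units to arrange: 2 × 2 × 4! = 4 × 24 = 96.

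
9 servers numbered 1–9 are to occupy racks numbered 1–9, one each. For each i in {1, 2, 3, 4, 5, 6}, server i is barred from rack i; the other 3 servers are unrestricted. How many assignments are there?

Let Aᵢ (for 1 ≤ i ≤ 6) be the placements that put server i in its forbidden rack. Any j of these fix j positions, leaving (9−j)! ways to fill the rest, and there are C(6,j) ways to pick which j.
By inclusion–exclusion, the number of valid placements is Σ_{j=0}^{6} (−1)^j C(6,j)·(9−j)!.
Computing: 362880 − 241920 + 75600 − 14400 + 1800 − 144 + 6 = 183822.

183822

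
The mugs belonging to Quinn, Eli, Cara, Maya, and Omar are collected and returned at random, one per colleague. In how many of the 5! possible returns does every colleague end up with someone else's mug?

Count assignments avoiding every fixed point. For any j of the 5 colleagues fixed to their own mug, the other 5−j can be arranged in (5−j)! ways.
By inclusion–exclusion this is Σ_{j=0}^{5} (−1)^j C(5,j)·(5−j)!.
Computing: 120 − 120 + 60 − 20 + 5 − 1 = 44.

44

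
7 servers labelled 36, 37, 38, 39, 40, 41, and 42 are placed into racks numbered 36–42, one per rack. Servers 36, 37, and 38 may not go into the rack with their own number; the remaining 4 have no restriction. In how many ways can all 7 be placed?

3216

Let Aᵢ (for i ∈ {36, 37, 38}) be the placements that put server i in its forbidden rack. Any j of these fix j positions, leaving (7−j)! ways to fill the rest, and there are C(3,j) ways to pick which j.
By inclusion–exclusion, the number of valid placements is Σ_{j=0}^{3} (−1)^j C(3,j)·(7−j)!.
Computing: 5040 − 2160 + 360 − 24 = 3216.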